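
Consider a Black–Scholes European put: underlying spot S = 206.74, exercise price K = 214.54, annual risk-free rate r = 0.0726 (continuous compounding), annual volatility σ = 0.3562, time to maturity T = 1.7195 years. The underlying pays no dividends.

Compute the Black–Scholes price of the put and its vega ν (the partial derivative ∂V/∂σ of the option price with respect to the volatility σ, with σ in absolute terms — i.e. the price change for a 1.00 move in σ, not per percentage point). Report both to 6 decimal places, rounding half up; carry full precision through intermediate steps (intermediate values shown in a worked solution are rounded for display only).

price = 28.515102
ν = 98.958513

σ√T = 0.3562·√1.7195 = 0.467084
d₁ = (ln(S/K) + (r+σ²/2)T) / (σ√T) = (ln(206.74/214.54) + (0.0726+0.3562²/2)·1.7195) / 0.467084 = (-0.037034 + 0.233919) / 0.467084 = 0.421520
d₂ = d₁ − σ√T = 0.421520 − 0.467084 = -0.045564
e^{−rT} = e^{−0.0726·1.7195} = 0.882642
N(−d₁) = 0.336688,  N(−d₂) = 0.518171
Put price V = K·e^{−rT}·N(−d₂) − S·N(−d₁) = 98.121926 − 69.606824 = 28.515102
φ(d₁) = (1/√(2π))·e^{−d₁²/2} = 0.365029
ν = S·φ(d₁)·√T = 98.958513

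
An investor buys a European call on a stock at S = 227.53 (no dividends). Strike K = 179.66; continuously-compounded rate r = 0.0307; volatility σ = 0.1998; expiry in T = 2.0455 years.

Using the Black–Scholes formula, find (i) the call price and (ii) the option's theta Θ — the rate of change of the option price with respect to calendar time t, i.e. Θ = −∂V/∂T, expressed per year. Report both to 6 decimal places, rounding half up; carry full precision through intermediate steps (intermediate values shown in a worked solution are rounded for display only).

price = 63.044201
Θ = -7.357287

σ√T = 0.1998·√2.0455 = 0.285756
d₁ = (ln(S/K) + (r+σ²/2)T) / (σ√T) = (ln(227.53/179.66) + (0.0307+0.1998²/2)·2.0455) / 0.285756 = (0.236216 + 0.103625) / 0.285756 = 1.189270
d₂ = d₁ − σ√T = 1.189270 − 0.285756 = 0.903514
e^{−rT} = e^{−0.0307·2.0455} = 0.939134
N(d₁) = 0.882833,  N(d₂) = 0.816873
Call price V = S·N(d₁) − K·e^{−rT}·N(d₂) = 200.871066 − 137.826864 = 63.044201
φ(d₁) = (1/√(2π))·e^{−d₁²/2} = 0.196691
Θ = −S·φ(d₁)·σ/(2√T) − r·K·e^{−rT}·N(d₂) = −3.126003 − 4.231285 = -7.357287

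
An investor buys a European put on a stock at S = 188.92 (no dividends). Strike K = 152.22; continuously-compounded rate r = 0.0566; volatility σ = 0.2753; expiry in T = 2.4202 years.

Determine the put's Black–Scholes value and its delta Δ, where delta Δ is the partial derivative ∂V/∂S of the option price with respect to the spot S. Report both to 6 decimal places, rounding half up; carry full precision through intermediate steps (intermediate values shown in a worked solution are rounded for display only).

price = 7.705051
Δ = -0.149562

σ√T = 0.2753·√2.4202 = 0.428284
d₁ = (ln(S/K) + (r+σ²/2)T) / (σ√T) = (ln(188.92/152.22) + (0.0566+0.2753²/2)·2.4202) / 0.428284 = (0.215997 + 0.228697) / 0.428284 = 1.038315
d₂ = d₁ − σ√T = 1.038315 − 0.428284 = 0.610031
e^{−rT} = e^{−0.0566·2.4202} = 0.871985
N(−d₁) = 0.149562,  N(−d₂) = 0.270921
Put price V = K·e^{−rT}·N(−d₂) − S·N(−d₁) = 35.960248 − 28.255197 = 7.705051
Δ = −N(−d₁) = -0.149562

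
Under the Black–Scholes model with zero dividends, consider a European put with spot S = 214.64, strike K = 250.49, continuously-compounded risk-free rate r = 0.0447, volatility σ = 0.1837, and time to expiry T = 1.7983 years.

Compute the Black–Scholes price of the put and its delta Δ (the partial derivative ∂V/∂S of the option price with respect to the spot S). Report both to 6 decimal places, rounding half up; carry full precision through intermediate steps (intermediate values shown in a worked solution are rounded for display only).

σ√T = 0.1837·√1.7983 = 0.246343
d₁ = (ln(S/K) + (r+σ²/2)T) / (σ√T) = (ln(214.64/250.49) + (0.0447+0.1837²/2)·1.7983) / 0.246343 = (-0.154457 + 0.110726) / 0.246343 = -0.177518
d₂ = d₁ − σ√T = -0.177518 − 0.246343 = -0.423861
e^{−rT} = e^{−0.0447·1.7983} = 0.922762
N(−d₁) = 0.570449,  N(−d₂) = 0.664166
Put price V = K·e^{−rT}·N(−d₂) − S·N(−d₁) = 153.517184 − 122.441234 = 31.075950
Δ = −N(−d₁) = -0.570449

price = 31.075950
Δ = -0.570449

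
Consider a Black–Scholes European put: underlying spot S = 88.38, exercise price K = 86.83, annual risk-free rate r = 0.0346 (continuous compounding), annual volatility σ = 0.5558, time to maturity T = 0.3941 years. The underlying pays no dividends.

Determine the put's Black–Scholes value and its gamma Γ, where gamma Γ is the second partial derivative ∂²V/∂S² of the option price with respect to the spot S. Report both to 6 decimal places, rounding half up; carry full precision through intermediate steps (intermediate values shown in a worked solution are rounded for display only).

σ√T = 0.5558·√0.3941 = 0.348917
d₁ = (ln(S/K) + (r+σ²/2)T) / (σ√T) = (ln(88.38/86.83) + (0.0346+0.5558²/2)·0.3941) / 0.348917 = (0.017694 + 0.074507) / 0.348917 = 0.264249
d₂ = d₁ − σ√T = 0.264249 − 0.348917 = -0.084668
e^{−rT} = e^{−0.0346·0.3941} = 0.986457
N(−d₁) = 0.395794,  N(−d₂) = 0.533737
Put price V = K·e^{−rT}·N(−d₂) − S·N(−d₁) = 45.716753 − 34.980284 = 10.736469
φ(d₁) = (1/√(2π))·e^{−d₁²/2} = 0.385254
Γ = φ(d₁) / (S·σ·√T) = 0.012493

price = 10.736469
Γ = 0.012493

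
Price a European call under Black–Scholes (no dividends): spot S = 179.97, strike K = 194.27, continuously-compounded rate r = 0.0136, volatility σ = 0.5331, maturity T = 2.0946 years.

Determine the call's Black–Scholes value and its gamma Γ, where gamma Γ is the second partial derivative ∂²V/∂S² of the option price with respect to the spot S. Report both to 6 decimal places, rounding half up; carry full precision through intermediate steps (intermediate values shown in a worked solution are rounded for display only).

σ√T = 0.5331·√2.0946 = 0.771541
d₁ = (ln(S/K) + (r+σ²/2)T) / (σ√T) = (ln(179.97/194.27) + (0.0136+0.5331²/2)·2.0946) / 0.771541 = (-0.076459 + 0.326125) / 0.771541 = 0.323594
d₂ = d₁ − σ√T = 0.323594 − 0.771541 = -0.447948
e^{−rT} = e^{−0.0136·2.0946} = 0.971915
N(d₁) = 0.626877,  N(d₂) = 0.327095
Call price V = S·N(d₁) − K·e^{−rT}·N(d₂) = 112.819077 − 61.760196 = 51.058881
φ(d₁) = (1/√(2π))·e^{−d₁²/2} = 0.378592
Γ = φ(d₁) / (S·σ·√T) = 0.002727

price = 51.058881
Γ = 0.002727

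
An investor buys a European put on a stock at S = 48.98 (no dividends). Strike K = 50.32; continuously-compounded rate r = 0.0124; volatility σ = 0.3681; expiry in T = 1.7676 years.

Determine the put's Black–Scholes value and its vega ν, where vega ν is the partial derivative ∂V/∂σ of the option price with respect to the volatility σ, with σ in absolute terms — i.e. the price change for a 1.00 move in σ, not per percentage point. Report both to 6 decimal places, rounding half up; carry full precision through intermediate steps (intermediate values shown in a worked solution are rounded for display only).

price = 9.617365
ν = 25.275337

σ√T = 0.3681·√1.7676 = 0.489393
d₁ = (ln(S/K) + (r+σ²/2)T) / (σ√T) = (ln(48.98/50.32) + (0.0124+0.3681²/2)·1.7676) / 0.489393 = (-0.026991 + 0.141671) / 0.489393 = 0.234332
d₂ = d₁ − σ√T = 0.234332 − 0.489393 = -0.255061
e^{−rT} = e^{−0.0124·1.7676} = 0.978320
N(−d₁) = 0.407364,  N(−d₂) = 0.600662
Put price V = K·e^{−rT}·N(−d₂) − S·N(−d₁) = 29.570035 − 19.952670 = 9.617365
φ(d₁) = (1/√(2π))·e^{−d₁²/2} = 0.388138
ν = S·φ(d₁)·√T = 25.275337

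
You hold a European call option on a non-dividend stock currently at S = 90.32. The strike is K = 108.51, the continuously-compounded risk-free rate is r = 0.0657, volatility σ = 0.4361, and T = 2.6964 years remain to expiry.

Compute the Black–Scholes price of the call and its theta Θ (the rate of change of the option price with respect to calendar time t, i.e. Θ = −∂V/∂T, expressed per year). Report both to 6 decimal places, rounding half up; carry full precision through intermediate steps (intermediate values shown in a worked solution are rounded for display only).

price = 25.056616
Θ = -6.632700

σ√T = 0.4361·√2.6964 = 0.716108
d₁ = (ln(S/K) + (r+σ²/2)T) / (σ√T) = (ln(90.32/108.51) + (0.0657+0.4361²/2)·2.6964) / 0.716108 = (-0.183483 + 0.433558) / 0.716108 = 0.349214
d₂ = d₁ − σ√T = 0.349214 − 0.716108 = -0.366893
e^{−rT} = e^{−0.0657·2.6964} = 0.837651
N(d₁) = 0.636536,  N(d₂) = 0.356849
Call price V = S·N(d₁) − K·e^{−rT}·N(d₂) = 57.491916 − 32.435300 = 25.056616
φ(d₁) = (1/√(2π))·e^{−d₁²/2} = 0.375343
Θ = −S·φ(d₁)·σ/(2√T) − r·K·e^{−rT}·N(d₂) = −4.501701 − 2.130999 = -6.632700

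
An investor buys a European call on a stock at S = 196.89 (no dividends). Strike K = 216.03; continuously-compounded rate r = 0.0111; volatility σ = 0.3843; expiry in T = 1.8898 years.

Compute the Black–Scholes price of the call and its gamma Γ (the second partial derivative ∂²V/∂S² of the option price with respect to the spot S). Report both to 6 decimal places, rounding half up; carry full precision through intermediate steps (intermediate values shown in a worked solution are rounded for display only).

price = 35.600868
Γ = 0.003804

σ√T = 0.3843·√1.8898 = 0.528297
d₁ = (ln(S/K) + (r+σ²/2)T) / (σ√T) = (ln(196.89/216.03) + (0.0111+0.3843²/2)·1.8898) / 0.528297 = (-0.092772 + 0.160526) / 0.528297 = 0.128249
d₂ = d₁ − σ√T = 0.128249 − 0.528297 = -0.400048
e^{−rT} = e^{−0.0111·1.8898} = 0.979242
N(d₁) = 0.551024,  N(d₂) = 0.344561
Call price V = S·N(d₁) − K·e^{−rT}·N(d₂) = 108.491133 − 72.890264 = 35.600868
φ(d₁) = (1/√(2π))·e^{−d₁²/2} = 0.395675
Γ = φ(d₁) / (S·σ·√T) = 0.003804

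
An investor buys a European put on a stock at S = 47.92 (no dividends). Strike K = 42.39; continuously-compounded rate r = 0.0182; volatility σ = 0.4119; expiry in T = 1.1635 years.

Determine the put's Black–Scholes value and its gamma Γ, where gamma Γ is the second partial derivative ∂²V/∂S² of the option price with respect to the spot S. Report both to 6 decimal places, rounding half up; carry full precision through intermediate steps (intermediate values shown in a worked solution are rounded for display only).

price = 5.051767
Γ = 0.016145

σ√T = 0.4119·√1.1635 = 0.444299
d₁ = (ln(S/K) + (r+σ²/2)T) / (σ√T) = (ln(47.92/42.39) + (0.0182+0.4119²/2)·1.1635) / 0.444299 = (0.122620 + 0.119876) / 0.444299 = 0.545797
d₂ = d₁ − σ√T = 0.545797 − 0.444299 = 0.101498
e^{−rT} = e^{−0.0182·1.1635} = 0.979047
N(−d₁) = 0.292603,  N(−d₂) = 0.459577
Put price V = K·e^{−rT}·N(−d₂) − S·N(−d₁) = 19.073292 − 14.021526 = 5.051767
φ(d₁) = (1/√(2π))·e^{−d₁²/2} = 0.343735
Γ = φ(d₁) / (S·σ·√T) = 0.016145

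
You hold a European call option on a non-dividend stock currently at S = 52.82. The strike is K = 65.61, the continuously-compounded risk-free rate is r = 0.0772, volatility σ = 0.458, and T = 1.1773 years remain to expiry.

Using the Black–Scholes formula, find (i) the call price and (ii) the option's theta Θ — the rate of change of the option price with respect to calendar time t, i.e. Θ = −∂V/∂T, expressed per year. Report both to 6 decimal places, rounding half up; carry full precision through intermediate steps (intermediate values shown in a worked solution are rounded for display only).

price = 7.861231
Θ = -5.871155

σ√T = 0.458·√1.1773 = 0.496946
d₁ = (ln(S/K) + (r+σ²/2)T) / (σ√T) = (ln(52.82/65.61) + (0.0772+0.458²/2)·1.1773) / 0.496946 = (-0.216838 + 0.214365) / 0.496946 = -0.004977
d₂ = d₁ − σ√T = -0.004977 − 0.496946 = -0.501922
e^{−rT} = e^{−0.0772·1.1773} = 0.913120
N(d₁) = 0.498015,  N(d₂) = 0.307861
Call price V = S·N(d₁) − K·e^{−rT}·N(d₂) = 26.305134 − 18.443903 = 7.861231
φ(d₁) = (1/√(2π))·e^{−d₁²/2} = 0.398937
Θ = −S·φ(d₁)·σ/(2√T) − r·K·e^{−rT}·N(d₂) = −4.447285 − 1.423869 = -5.871155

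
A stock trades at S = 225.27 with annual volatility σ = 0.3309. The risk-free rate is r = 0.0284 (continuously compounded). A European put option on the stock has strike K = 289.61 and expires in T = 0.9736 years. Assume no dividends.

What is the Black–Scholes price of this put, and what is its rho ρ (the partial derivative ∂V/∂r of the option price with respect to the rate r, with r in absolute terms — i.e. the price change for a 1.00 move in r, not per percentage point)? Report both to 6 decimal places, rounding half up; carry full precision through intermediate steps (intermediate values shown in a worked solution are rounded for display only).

price = 68.409843
ρ = -219.911271

σ√T = 0.3309·√0.9736 = 0.326503
d₁ = (ln(S/K) + (r+σ²/2)T) / (σ√T) = (ln(225.27/289.61) + (0.0284+0.3309²/2)·0.9736) / 0.326503 = (-0.251236 + 0.080952) / 0.326503 = -0.521537
d₂ = d₁ − σ√T = -0.521537 − 0.326503 = -0.848039
e^{−rT} = e^{−0.0284·0.9736} = 0.972729
N(−d₁) = 0.699003,  N(−d₂) = 0.801792
Put price V = K·e^{−rT}·N(−d₂) − S·N(−d₁) = 225.874354 − 157.464512 = 68.409843
ρ = −K·T·e^{−rT}·N(−d₂) = -219.911271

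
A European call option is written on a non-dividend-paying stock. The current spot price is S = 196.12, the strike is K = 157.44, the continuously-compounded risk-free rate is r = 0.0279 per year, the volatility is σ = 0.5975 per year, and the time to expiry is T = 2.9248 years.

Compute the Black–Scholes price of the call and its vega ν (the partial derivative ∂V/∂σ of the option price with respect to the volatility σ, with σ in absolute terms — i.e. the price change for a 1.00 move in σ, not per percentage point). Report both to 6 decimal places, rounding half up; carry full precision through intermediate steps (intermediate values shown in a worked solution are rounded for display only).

σ√T = 0.5975·√2.9248 = 1.021847
d₁ = (ln(S/K) + (r+σ²/2)T) / (σ√T) = (ln(196.12/157.44) + (0.0279+0.5975²/2)·2.9248) / 1.021847 = (0.219682 + 0.603688) / 1.021847 = 0.805766
d₂ = d₁ − σ√T = 0.805766 − 1.021847 = -0.216081
e^{−rT} = e^{−0.0279·2.9248} = 0.921639
N(d₁) = 0.789811,  N(d₂) = 0.414462
Call price V = S·N(d₁) − K·e^{−rT}·N(d₂) = 154.897773 − 60.139647 = 94.758126
φ(d₁) = (1/√(2π))·e^{−d₁²/2} = 0.288353
ν = S·φ(d₁)·√T = 96.715293

price = 94.758126
ν = 96.715293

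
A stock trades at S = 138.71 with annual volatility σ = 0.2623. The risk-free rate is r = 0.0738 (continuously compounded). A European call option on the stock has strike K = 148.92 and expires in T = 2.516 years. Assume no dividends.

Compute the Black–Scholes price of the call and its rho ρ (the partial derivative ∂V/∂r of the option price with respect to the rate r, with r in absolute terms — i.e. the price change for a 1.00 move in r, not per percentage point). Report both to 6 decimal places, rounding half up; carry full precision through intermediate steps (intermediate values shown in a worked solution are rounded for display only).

σ√T = 0.2623·√2.516 = 0.416058
d₁ = (ln(S/K) + (r+σ²/2)T) / (σ√T) = (ln(138.71/148.92) + (0.0738+0.2623²/2)·2.516) / 0.416058 = (-0.071024 + 0.272233) / 0.416058 = 0.483608
d₂ = d₁ − σ√T = 0.483608 − 0.416058 = 0.067551
e^{−rT} = e^{−0.0738·2.516} = 0.830539
N(d₁) = 0.685668,  N(d₂) = 0.526928
Call price V = S·N(d₁) − K·e^{−rT}·N(d₂) = 95.109019 − 65.172505 = 29.936514
ρ = K·T·e^{−rT}·N(d₂) = 163.974022

price = 29.936514
ρ = 163.974022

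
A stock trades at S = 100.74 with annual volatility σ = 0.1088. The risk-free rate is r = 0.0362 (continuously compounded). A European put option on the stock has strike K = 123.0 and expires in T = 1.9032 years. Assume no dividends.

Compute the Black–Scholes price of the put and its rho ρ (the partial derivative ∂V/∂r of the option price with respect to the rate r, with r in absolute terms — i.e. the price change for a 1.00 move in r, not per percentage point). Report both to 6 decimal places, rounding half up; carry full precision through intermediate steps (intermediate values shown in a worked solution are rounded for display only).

price = 15.777159
ρ = -180.915766

σ√T = 0.1088·√1.9032 = 0.150097
d₁ = (ln(S/K) + (r+σ²/2)T) / (σ√T) = (ln(100.74/123.0) + (0.0362+0.1088²/2)·1.9032) / 0.150097 = (-0.199641 + 0.080160) / 0.150097 = -0.796027
d₂ = d₁ − σ√T = -0.796027 − 0.150097 = -0.946124
e^{−rT} = e^{−0.0362·1.9032} = 0.933424
N(−d₁) = 0.786992,  N(−d₂) = 0.827957
Put price V = K·e^{−rT}·N(−d₂) − S·N(−d₁) = 95.058725 − 79.281567 = 15.777159
ρ = −K·T·e^{−rT}·N(−d₂) = -180.915766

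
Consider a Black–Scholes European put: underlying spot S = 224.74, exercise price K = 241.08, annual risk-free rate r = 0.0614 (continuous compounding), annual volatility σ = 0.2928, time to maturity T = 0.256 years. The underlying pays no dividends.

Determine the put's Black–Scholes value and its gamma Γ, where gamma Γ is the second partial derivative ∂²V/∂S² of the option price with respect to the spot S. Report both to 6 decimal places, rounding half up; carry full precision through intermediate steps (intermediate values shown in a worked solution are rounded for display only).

price = 20.841724
Γ = 0.011477

σ√T = 0.2928·√0.256 = 0.148146
d₁ = (ln(S/K) + (r+σ²/2)T) / (σ√T) = (ln(224.74/241.08) + (0.0614+0.2928²/2)·0.256) / 0.148146 = (-0.070185 + 0.026692) / 0.148146 = -0.293578
d₂ = d₁ − σ√T = -0.293578 − 0.148146 = -0.441725
e^{−rT} = e^{−0.0614·0.256} = 0.984404
N(−d₁) = 0.615460,  N(−d₂) = 0.670656
Put price V = K·e^{−rT}·N(−d₂) − S·N(−d₁) = 159.160193 − 138.318469 = 20.841724
φ(d₁) = (1/√(2π))·e^{−d₁²/2} = 0.382115
Γ = φ(d₁) / (S·σ·√T) = 0.011477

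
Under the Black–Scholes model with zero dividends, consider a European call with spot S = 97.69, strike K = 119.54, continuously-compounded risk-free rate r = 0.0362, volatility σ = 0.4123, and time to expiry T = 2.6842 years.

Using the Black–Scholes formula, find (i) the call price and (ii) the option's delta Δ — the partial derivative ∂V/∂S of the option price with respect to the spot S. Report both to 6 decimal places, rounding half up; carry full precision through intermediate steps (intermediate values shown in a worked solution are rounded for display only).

price = 22.182786
Δ = 0.572512

σ√T = 0.4123·√2.6842 = 0.675493
d₁ = (ln(S/K) + (r+σ²/2)T) / (σ√T) = (ln(97.69/119.54) + (0.0362+0.4123²/2)·2.6842) / 0.675493 = (-0.201852 + 0.325313) / 0.675493 = 0.182772
d₂ = d₁ − σ√T = 0.182772 − 0.675493 = -0.492720
e^{−rT} = e^{−0.0362·2.6842} = 0.907404
N(d₁) = 0.572512,  N(d₂) = 0.311105
Call price V = S·N(d₁) − K·e^{−rT}·N(d₂) = 55.928671 − 33.745884 = 22.182786
Δ = N(d₁) = 0.572512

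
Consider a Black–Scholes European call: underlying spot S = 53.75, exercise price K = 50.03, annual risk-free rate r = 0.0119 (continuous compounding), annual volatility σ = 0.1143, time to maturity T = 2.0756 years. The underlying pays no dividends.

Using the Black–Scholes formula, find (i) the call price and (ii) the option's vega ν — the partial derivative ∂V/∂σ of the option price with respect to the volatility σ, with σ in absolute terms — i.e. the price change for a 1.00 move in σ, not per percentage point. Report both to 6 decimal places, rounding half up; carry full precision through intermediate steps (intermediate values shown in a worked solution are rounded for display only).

σ√T = 0.1143·√2.0756 = 0.164671
d₁ = (ln(S/K) + (r+σ²/2)T) / (σ√T) = (ln(53.75/50.03) + (0.0119+0.1143²/2)·2.0756) / 0.164671 = (0.071721 + 0.038258) / 0.164671 = 0.667868
d₂ = d₁ − σ√T = 0.667868 − 0.164671 = 0.503197
e^{−rT} = e^{−0.0119·2.0756} = 0.975603
N(d₁) = 0.747891,  N(d₂) = 0.692587
Call price V = S·N(d₁) − K·e^{−rT}·N(d₂) = 40.199153 − 33.804773 = 6.394381
φ(d₁) = (1/√(2π))·e^{−d₁²/2} = 0.319192
ν = S·φ(d₁)·√T = 24.717367

price = 6.394381
ν = 24.717367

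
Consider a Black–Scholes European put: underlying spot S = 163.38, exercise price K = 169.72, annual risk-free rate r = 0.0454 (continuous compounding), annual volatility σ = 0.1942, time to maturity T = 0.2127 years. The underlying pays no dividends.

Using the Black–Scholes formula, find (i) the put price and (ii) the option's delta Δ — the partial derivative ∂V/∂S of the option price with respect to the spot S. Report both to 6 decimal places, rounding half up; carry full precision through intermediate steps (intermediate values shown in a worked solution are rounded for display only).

price = 8.569562
Δ = -0.607371

σ√T = 0.1942·√0.2127 = 0.089564
d₁ = (ln(S/K) + (r+σ²/2)T) / (σ√T) = (ln(163.38/169.72) + (0.0454+0.1942²/2)·0.2127) / 0.089564 = (-0.038071 + 0.013667) / 0.089564 = -0.272474
d₂ = d₁ − σ√T = -0.272474 − 0.089564 = -0.362038
e^{−rT} = e^{−0.0454·0.2127} = 0.990390
N(−d₁) = 0.607371,  N(−d₂) = 0.641338
Put price V = K·e^{−rT}·N(−d₂) − S·N(−d₁) = 107.801860 − 99.232299 = 8.569562
Δ = −N(−d₁) = -0.607371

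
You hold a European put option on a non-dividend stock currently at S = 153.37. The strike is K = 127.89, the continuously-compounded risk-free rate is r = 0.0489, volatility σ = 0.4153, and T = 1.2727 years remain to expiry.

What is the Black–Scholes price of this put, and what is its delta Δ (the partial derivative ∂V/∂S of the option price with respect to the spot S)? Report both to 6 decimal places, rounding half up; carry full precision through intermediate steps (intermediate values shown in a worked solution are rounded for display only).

σ√T = 0.4153·√1.2727 = 0.468517
d₁ = (ln(S/K) + (r+σ²/2)T) / (σ√T) = (ln(153.37/127.89) + (0.0489+0.4153²/2)·1.2727) / 0.468517 = (0.181683 + 0.171989) / 0.468517 = 0.754876
d₂ = d₁ − σ√T = 0.754876 − 0.468517 = 0.286359
e^{−rT} = e^{−0.0489·1.2727} = 0.939662
N(−d₁) = 0.225162,  N(−d₂) = 0.387302
Put price V = K·e^{−rT}·N(−d₂) − S·N(−d₁) = 46.543340 − 34.533070 = 12.010270
Δ = −N(−d₁) = -0.225162

price = 12.010270
Δ = -0.225162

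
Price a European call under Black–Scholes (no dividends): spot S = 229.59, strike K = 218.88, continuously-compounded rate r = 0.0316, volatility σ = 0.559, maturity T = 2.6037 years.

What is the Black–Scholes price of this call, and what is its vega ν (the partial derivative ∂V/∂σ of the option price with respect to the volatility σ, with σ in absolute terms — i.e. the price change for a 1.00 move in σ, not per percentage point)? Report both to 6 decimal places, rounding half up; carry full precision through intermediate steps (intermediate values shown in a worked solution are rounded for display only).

σ√T = 0.559·√2.6037 = 0.902002
d₁ = (ln(S/K) + (r+σ²/2)T) / (σ√T) = (ln(229.59/218.88) + (0.0316+0.559²/2)·2.6037) / 0.902002 = (0.047771 + 0.489080) / 0.902002 = 0.595178
d₂ = d₁ − σ√T = 0.595178 − 0.902002 = -0.306823
e^{−rT} = e^{−0.0316·2.6037} = 0.921017
N(d₁) = 0.724138,  N(d₂) = 0.379489
Call price V = S·N(d₁) − K·e^{−rT}·N(d₂) = 166.254813 − 76.502008 = 89.752806
φ(d₁) = (1/√(2π))·e^{−d₁²/2} = 0.334186
ν = S·φ(d₁)·√T = 123.804623

price = 89.752806
ν = 123.804623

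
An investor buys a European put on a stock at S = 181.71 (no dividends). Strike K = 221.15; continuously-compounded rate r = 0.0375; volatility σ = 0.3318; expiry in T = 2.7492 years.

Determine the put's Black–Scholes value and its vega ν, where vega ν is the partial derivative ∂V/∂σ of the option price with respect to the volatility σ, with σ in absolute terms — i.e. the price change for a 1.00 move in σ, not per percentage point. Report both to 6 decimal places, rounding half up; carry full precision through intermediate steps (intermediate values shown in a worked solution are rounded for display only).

price = 50.776334
ν = 119.530510

σ√T = 0.3318·√2.7492 = 0.550148
d₁ = (ln(S/K) + (r+σ²/2)T) / (σ√T) = (ln(181.71/221.15) + (0.0375+0.3318²/2)·2.7492) / 0.550148 = (-0.196429 + 0.254426) / 0.550148 = 0.105421
d₂ = d₁ − σ√T = 0.105421 − 0.550148 = -0.444727
e^{−rT} = e^{−0.0375·2.7492} = 0.902041
N(−d₁) = 0.458021,  N(−d₂) = 0.671741
Put price V = K·e^{−rT}·N(−d₂) − S·N(−d₁) = 134.003299 − 83.226964 = 50.776334
φ(d₁) = (1/√(2π))·e^{−d₁²/2} = 0.396732
ν = S·φ(d₁)·√T = 119.530510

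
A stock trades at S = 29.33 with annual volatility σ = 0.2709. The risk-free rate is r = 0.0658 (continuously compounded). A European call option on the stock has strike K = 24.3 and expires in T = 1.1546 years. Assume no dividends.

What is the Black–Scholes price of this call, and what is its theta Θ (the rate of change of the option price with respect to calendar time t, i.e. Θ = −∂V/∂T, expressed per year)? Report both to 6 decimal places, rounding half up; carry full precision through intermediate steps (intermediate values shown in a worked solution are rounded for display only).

σ√T = 0.2709·√1.1546 = 0.291088
d₁ = (ln(S/K) + (r+σ²/2)T) / (σ√T) = (ln(29.33/24.3) + (0.0658+0.2709²/2)·1.1546) / 0.291088 = (0.188135 + 0.118339) / 0.291088 = 1.052854
d₂ = d₁ − σ√T = 1.052854 − 0.291088 = 0.761765
e^{−rT} = e^{−0.0658·1.1546} = 0.926842
N(d₁) = 0.853796,  N(d₂) = 0.776900
Call price V = S·N(d₁) − K·e^{−rT}·N(d₂) = 25.041836 − 17.497535 = 7.544301
φ(d₁) = (1/√(2π))·e^{−d₁²/2} = 0.229193
Θ = −S·φ(d₁)·σ/(2√T) − r·K·e^{−rT}·N(d₂) = −0.847379 − 1.151338 = -1.998716

price = 7.544301
Θ = -1.998716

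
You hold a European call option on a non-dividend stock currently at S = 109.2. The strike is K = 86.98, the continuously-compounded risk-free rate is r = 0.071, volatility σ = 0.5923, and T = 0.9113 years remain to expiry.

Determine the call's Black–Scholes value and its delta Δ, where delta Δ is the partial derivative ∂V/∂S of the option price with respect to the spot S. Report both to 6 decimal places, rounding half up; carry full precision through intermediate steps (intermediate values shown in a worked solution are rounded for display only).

price = 37.739718
Δ = 0.788000

σ√T = 0.5923·√0.9113 = 0.565422
d₁ = (ln(S/K) + (r+σ²/2)T) / (σ√T) = (ln(109.2/86.98) + (0.071+0.5923²/2)·0.9113) / 0.565422 = (0.227503 + 0.224553) / 0.565422 = 0.799502
d₂ = d₁ − σ√T = 0.799502 − 0.565422 = 0.234081
e^{−rT} = e^{−0.071·0.9113} = 0.937346
N(d₁) = 0.788000,  N(d₂) = 0.592539
Call price V = S·N(d₁) − K·e^{−rT}·N(d₂) = 86.049647 − 48.309929 = 37.739718
Δ = N(d₁) = 0.788000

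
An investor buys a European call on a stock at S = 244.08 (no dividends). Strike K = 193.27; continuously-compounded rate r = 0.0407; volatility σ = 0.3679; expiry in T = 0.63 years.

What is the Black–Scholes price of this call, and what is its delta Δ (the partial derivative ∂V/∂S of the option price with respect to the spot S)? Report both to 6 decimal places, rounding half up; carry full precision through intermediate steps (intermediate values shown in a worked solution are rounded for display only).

σ√T = 0.3679·√0.63 = 0.292012
d₁ = (ln(S/K) + (r+σ²/2)T) / (σ√T) = (ln(244.08/193.27) + (0.0407+0.3679²/2)·0.63) / 0.292012 = (0.233408 + 0.068276) / 0.292012 = 1.033124
d₂ = d₁ − σ√T = 1.033124 − 0.292012 = 0.741113
e^{−rT} = e^{−0.0407·0.63} = 0.974685
N(d₁) = 0.849227,  N(d₂) = 0.770687
Call price V = S·N(d₁) − K·e^{−rT}·N(d₂) = 207.279357 − 145.180065 = 62.099292
Δ = N(d₁) = 0.849227

price = 62.099292
Δ = 0.849227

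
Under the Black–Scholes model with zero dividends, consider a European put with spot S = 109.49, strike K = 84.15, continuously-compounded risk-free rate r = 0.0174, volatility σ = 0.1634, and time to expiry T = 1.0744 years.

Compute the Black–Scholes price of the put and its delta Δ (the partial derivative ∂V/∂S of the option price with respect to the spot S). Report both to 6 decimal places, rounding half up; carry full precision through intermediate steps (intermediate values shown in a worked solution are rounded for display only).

price = 0.320090
Δ = -0.040124

σ√T = 0.1634·√1.0744 = 0.169369
d₁ = (ln(S/K) + (r+σ²/2)T) / (σ√T) = (ln(109.49/84.15) + (0.0174+0.1634²/2)·1.0744) / 0.169369 = (0.263232 + 0.033038) / 0.169369 = 1.749252
d₂ = d₁ − σ√T = 1.749252 − 0.169369 = 1.579883
e^{−rT} = e^{−0.0174·1.0744} = 0.981479
N(−d₁) = 0.040124,  N(−d₂) = 0.057067
Put price V = K·e^{−rT}·N(−d₂) − S·N(−d₁) = 4.713236 − 4.393146 = 0.320090
Δ = −N(−d₁) = -0.040124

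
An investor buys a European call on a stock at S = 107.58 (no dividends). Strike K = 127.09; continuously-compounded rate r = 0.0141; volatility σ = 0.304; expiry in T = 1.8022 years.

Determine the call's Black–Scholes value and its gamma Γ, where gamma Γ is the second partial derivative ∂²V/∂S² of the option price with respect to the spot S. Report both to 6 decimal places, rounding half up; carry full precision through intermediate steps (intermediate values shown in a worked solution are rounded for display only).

price = 11.645586
Γ = 0.008995

σ√T = 0.304·√1.8022 = 0.408108
d₁ = (ln(S/K) + (r+σ²/2)T) / (σ√T) = (ln(107.58/127.09) + (0.0141+0.304²/2)·1.8022) / 0.408108 = (-0.166661 + 0.108687) / 0.408108 = -0.142055
d₂ = d₁ − σ√T = -0.142055 − 0.408108 = -0.550163
e^{−rT} = e^{−0.0141·1.8022} = 0.974909
N(d₁) = 0.443518,  N(d₂) = 0.291104
Call price V = S·N(d₁) − K·e^{−rT}·N(d₂) = 47.713709 − 36.068122 = 11.645586
φ(d₁) = (1/√(2π))·e^{−d₁²/2} = 0.394937
Γ = φ(d₁) / (S·σ·√T) = 0.008995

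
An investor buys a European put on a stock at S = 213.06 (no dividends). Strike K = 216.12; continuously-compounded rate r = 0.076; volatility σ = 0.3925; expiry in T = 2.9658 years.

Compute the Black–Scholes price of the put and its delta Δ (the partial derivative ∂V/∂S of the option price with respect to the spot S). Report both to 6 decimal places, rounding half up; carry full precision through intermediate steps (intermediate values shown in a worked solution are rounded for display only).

price = 33.101648
Δ = -0.257737

σ√T = 0.3925·√2.9658 = 0.675944
d₁ = (ln(S/K) + (r+σ²/2)T) / (σ√T) = (ln(213.06/216.12) + (0.076+0.3925²/2)·2.9658) / 0.675944 = (-0.014260 + 0.453851) / 0.675944 = 0.650336
d₂ = d₁ − σ√T = 0.650336 − 0.675944 = -0.025607
e^{−rT} = e^{−0.076·2.9658} = 0.798196
N(−d₁) = 0.257737,  N(−d₂) = 0.510215
Put price V = K·e^{−rT}·N(−d₂) − S·N(−d₁) = 88.015199 − 54.913550 = 33.101648
Δ = −N(−d₁) = -0.257737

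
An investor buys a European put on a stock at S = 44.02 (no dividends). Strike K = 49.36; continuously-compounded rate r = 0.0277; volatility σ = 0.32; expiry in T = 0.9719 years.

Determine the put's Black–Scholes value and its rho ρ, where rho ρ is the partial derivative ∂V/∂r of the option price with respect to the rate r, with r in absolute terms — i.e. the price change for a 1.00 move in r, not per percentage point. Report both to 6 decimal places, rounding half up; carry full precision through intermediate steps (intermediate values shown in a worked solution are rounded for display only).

price = 8.003065
ρ = -31.210626

σ√T = 0.32·√0.9719 = 0.315472
d₁ = (ln(S/K) + (r+σ²/2)T) / (σ√T) = (ln(44.02/49.36) + (0.0277+0.32²/2)·0.9719) / 0.315472 = (-0.114496 + 0.076683) / 0.315472 = -0.119863
d₂ = d₁ − σ√T = -0.119863 − 0.315472 = -0.435335
e^{−rT} = e^{−0.0277·0.9719} = 0.973438
N(−d₁) = 0.547704,  N(−d₂) = 0.668340
Put price V = K·e^{−rT}·N(−d₂) − S·N(−d₁) = 32.113001 − 24.109936 = 8.003065
ρ = −K·T·e^{−rT}·N(−d₂) = -31.210626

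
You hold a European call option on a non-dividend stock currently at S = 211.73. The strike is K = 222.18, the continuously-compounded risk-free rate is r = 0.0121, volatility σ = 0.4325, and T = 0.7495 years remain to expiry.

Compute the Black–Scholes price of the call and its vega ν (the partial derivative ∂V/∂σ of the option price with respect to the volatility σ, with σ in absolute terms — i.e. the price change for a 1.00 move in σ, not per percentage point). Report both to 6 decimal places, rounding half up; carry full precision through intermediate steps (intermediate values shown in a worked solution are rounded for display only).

σ√T = 0.4325·√0.7495 = 0.374431
d₁ = (ln(S/K) + (r+σ²/2)T) / (σ√T) = (ln(211.73/222.18) + (0.0121+0.4325²/2)·0.7495) / 0.374431 = (-0.048176 + 0.079168) / 0.374431 = 0.082772
d₂ = d₁ − σ√T = 0.082772 − 0.374431 = -0.291659
e^{−rT} = e^{−0.0121·0.7495} = 0.990972
N(d₁) = 0.532983,  N(d₂) = 0.385274
Call price V = S·N(d₁) − K·e^{−rT}·N(d₂) = 112.848587 − 84.827276 = 28.021311
φ(d₁) = (1/√(2π))·e^{−d₁²/2} = 0.397578
ν = S·φ(d₁)·√T = 72.877015

price = 28.021311
ν = 72.877015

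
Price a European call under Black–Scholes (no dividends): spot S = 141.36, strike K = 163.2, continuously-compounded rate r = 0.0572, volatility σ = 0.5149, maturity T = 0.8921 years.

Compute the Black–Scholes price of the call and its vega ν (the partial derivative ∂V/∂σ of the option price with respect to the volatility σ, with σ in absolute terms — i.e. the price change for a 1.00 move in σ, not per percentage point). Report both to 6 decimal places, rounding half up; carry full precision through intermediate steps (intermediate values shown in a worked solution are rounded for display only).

σ√T = 0.5149·√0.8921 = 0.486328
d₁ = (ln(S/K) + (r+σ²/2)T) / (σ√T) = (ln(141.36/163.2) + (0.0572+0.5149²/2)·0.8921) / 0.486328 = (-0.143667 + 0.169286) / 0.486328 = 0.052679
d₂ = d₁ − σ√T = 0.052679 − 0.486328 = -0.433650
e^{−rT} = e^{−0.0572·0.8921} = 0.950252
N(d₁) = 0.521006,  N(d₂) = 0.332271
Call price V = S·N(d₁) − K·e^{−rT}·N(d₂) = 73.649418 − 51.529025 = 22.120393
φ(d₁) = (1/√(2π))·e^{−d₁²/2} = 0.398389
ν = S·φ(d₁)·√T = 53.191321

price = 22.120393
ν = 53.191321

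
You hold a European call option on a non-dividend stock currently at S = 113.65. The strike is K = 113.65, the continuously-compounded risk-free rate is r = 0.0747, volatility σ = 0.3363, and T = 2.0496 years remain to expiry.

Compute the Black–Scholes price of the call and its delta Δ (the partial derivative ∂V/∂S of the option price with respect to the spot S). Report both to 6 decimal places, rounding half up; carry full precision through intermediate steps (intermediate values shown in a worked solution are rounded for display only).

price = 29.138023
Δ = 0.711828

σ√T = 0.3363·√2.0496 = 0.481461
d₁ = (ln(S/K) + (r+σ²/2)T) / (σ√T) = (ln(113.65/113.65) + (0.0747+0.3363²/2)·2.0496) / 0.481461 = (0.000000 + 0.269008) / 0.481461 = 0.558732
d₂ = d₁ − σ√T = 0.558732 − 0.481461 = 0.077270
e^{−rT} = e^{−0.0747·2.0496} = 0.858040
N(d₁) = 0.711828,  N(d₂) = 0.530796
Call price V = S·N(d₁) − K·e^{−rT}·N(d₂) = 80.899198 − 51.761175 = 29.138023
Δ = N(d₁) = 0.711828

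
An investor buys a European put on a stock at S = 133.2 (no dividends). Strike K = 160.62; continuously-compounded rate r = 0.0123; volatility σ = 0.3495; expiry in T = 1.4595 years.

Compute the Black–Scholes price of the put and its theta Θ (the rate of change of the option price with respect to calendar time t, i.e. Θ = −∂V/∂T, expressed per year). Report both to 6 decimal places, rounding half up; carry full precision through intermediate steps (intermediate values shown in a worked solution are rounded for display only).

σ√T = 0.3495·√1.4595 = 0.422230
d₁ = (ln(S/K) + (r+σ²/2)T) / (σ√T) = (ln(133.2/160.62) + (0.0123+0.3495²/2)·1.4595) / 0.422230 = (-0.187190 + 0.107091) / 0.422230 = -0.189704
d₂ = d₁ − σ√T = -0.189704 − 0.422230 = -0.611934
e^{−rT} = e^{−0.0123·1.4595} = 0.982208
N(−d₁) = 0.575229,  N(−d₂) = 0.729709
Put price V = K·e^{−rT}·N(−d₂) − S·N(−d₁) = 115.120602 − 76.620542 = 38.500060
φ(d₁) = (1/√(2π))·e^{−d₁²/2} = 0.391828
Θ = −S·φ(d₁)·σ/(2√T) + r·K·e^{−rT}·N(−d₂) = −7.549442 + 1.415983 = -6.133459

price = 38.500060
Θ = -6.133459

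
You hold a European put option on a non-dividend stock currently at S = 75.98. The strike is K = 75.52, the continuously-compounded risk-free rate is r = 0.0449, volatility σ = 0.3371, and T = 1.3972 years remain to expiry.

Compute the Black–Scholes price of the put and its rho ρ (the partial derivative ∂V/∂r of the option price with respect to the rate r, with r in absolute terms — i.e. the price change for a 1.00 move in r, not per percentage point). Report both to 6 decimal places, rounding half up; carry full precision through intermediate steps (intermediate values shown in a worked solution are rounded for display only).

σ√T = 0.3371·√1.3972 = 0.398463
d₁ = (ln(S/K) + (r+σ²/2)T) / (σ√T) = (ln(75.98/75.52) + (0.0449+0.3371²/2)·1.3972) / 0.398463 = (0.006073 + 0.142121) / 0.398463 = 0.371912
d₂ = d₁ − σ√T = 0.371912 − 0.398463 = -0.026551
e^{−rT} = e^{−0.0449·1.3972} = 0.939193
N(−d₁) = 0.354979,  N(−d₂) = 0.510591
Put price V = K·e^{−rT}·N(−d₂) − S·N(−d₁) = 36.215123 − 26.971310 = 9.243812
ρ = −K·T·e^{−rT}·N(−d₂) = -50.599769

price = 9.243812
ρ = -50.599769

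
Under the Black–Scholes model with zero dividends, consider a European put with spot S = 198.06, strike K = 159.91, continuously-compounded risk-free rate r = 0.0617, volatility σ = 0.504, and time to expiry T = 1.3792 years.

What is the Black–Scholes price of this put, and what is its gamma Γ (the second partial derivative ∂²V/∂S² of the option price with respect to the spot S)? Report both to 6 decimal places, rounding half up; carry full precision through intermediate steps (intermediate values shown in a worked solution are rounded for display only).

price = 19.366879
Γ = 0.002469

σ√T = 0.504·√1.3792 = 0.591894
d₁ = (ln(S/K) + (r+σ²/2)T) / (σ√T) = (ln(198.06/159.91) + (0.0617+0.504²/2)·1.3792) / 0.591894 = (0.213959 + 0.260266) / 0.591894 = 0.801199
d₂ = d₁ − σ√T = 0.801199 − 0.591894 = 0.209304
e^{−rT} = e^{−0.0617·1.3792} = 0.918424
N(−d₁) = 0.211508,  N(−d₂) = 0.417105
Put price V = K·e^{−rT}·N(−d₂) − S·N(−d₁) = 61.258217 − 41.891338 = 19.366879
φ(d₁) = (1/√(2π))·e^{−d₁²/2} = 0.289414
Γ = φ(d₁) / (S·σ·√T) = 0.002469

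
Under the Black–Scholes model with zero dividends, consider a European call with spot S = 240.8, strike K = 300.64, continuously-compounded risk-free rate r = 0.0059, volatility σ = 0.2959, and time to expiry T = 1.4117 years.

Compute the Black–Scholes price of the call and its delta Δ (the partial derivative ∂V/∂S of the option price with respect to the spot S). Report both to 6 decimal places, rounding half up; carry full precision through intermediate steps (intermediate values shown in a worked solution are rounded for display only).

price = 15.563290
Δ = 0.332937

σ√T = 0.2959·√1.4117 = 0.351574
d₁ = (ln(S/K) + (r+σ²/2)T) / (σ√T) = (ln(240.8/300.64) + (0.0059+0.2959²/2)·1.4117) / 0.351574 = (-0.221947 + 0.070131) / 0.351574 = -0.431818
d₂ = d₁ − σ√T = -0.431818 − 0.351574 = -0.783392
e^{−rT} = e^{−0.0059·1.4117} = 0.991706
N(d₁) = 0.332937,  N(d₂) = 0.216699
Call price V = S·N(d₁) − K·e^{−rT}·N(d₂) = 80.171183 − 64.607893 = 15.563290
Δ = N(d₁) = 0.332937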